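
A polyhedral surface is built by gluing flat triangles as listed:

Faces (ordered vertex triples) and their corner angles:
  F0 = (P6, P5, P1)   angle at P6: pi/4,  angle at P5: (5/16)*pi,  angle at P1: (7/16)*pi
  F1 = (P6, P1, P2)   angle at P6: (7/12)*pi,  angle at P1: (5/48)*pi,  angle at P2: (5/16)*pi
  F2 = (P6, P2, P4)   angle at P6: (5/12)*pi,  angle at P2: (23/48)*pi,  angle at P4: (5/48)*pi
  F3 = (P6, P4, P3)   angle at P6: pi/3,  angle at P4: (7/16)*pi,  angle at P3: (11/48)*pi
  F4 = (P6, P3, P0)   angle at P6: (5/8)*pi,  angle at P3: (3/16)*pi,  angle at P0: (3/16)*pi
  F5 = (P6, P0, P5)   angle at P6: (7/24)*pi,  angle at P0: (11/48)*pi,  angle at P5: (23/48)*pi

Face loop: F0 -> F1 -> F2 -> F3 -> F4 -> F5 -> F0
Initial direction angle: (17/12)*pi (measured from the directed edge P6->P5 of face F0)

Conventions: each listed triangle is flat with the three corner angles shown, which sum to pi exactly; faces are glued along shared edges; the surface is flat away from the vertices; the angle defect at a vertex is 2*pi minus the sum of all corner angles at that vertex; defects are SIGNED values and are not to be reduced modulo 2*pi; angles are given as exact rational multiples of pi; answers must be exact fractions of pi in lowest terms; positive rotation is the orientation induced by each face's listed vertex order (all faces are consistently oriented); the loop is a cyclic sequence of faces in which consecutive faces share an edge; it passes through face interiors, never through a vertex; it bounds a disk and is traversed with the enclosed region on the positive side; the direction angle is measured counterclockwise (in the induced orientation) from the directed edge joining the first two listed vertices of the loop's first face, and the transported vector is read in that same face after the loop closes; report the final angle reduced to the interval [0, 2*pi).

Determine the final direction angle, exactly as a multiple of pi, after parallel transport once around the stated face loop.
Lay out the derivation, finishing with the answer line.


enclosed vertex P6: corner angles sum to (5/2)*pi, defect = 2*pi - (5/2)*pi = -pi/2
summing the enclosed defects onto the initial angle, mod 2*pi in the induced orientation:
final angle = (17/12)*pi - pi/2 = (11/12)*pi (mod 2*pi)

Answer: final direction angle = (11/12)*pi


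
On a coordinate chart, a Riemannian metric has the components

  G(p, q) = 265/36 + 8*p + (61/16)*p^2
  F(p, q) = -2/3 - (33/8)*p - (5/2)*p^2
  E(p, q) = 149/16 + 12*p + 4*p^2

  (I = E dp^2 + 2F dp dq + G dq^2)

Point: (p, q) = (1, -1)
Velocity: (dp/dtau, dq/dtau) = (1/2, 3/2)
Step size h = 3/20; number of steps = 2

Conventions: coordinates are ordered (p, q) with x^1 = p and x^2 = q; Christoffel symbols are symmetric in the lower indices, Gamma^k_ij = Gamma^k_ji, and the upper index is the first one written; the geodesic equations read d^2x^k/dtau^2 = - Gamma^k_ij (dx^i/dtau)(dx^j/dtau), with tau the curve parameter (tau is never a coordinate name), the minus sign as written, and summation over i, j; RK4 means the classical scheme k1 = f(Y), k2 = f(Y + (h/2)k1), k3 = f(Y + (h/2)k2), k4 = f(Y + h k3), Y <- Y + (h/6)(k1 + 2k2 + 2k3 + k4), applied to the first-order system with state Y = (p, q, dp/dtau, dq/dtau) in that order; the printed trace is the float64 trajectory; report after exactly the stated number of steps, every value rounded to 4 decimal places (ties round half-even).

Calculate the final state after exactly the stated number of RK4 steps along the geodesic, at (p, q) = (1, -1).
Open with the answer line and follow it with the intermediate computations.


Answer: p = 1.1699, q = -0.5648, dp/dtau = 0.6229, dq/dtau = 1.3979

f(Y) = (dp/dtau, dq/dtau, -Gamma^p_ij Y'^i Y'^j, -Gamma^q_ij Y'^i Y'^j) with the Gammas evaluated at the stage position; h = 0.150000; intermediate values shown to 6 dp
step 0: p = 1.0000, q = -1.0000, dp/dtau = 0.5000, dq/dtau = 1.5000
step 1:
  k1: at (p, q) = (1.000000, -1.000000), (dp/dtau, dq/dtau) = (0.500000, 1.500000); Gamma_ppp = 0.289704, Gamma_ppq = 0.131816, Gamma_pqq = -0.346614, Gamma_qpp = -0.365741, Gamma_qpq = 0.457590, Gamma_qqq = -0.131816; k1 = (0.500000, 1.500000, 0.509731, -0.298364)
  k2: at (p, q) = (1.037500, -0.887500), (dp/dtau, dq/dtau) = (0.538230, 1.477623); Gamma_ppp = 0.283409, Gamma_ppq = 0.132979, Gamma_pqq = -0.344140, Gamma_qpp = -0.361651, Gamma_qpq = 0.453889, Gamma_qqq = -0.132979; k2 = (0.538230, 1.477623, 0.457766, -0.326847)
  k3: at (p, q) = (1.040367, -0.889178), (dp/dtau, dq/dtau) = (0.534332, 1.475486); Gamma_ppp = 0.282937, Gamma_ppq = 0.133064, Gamma_pqq = -0.343952, Gamma_qpp = -0.361342, Gamma_qpq = 0.453607, Gamma_qqq = -0.133064; k3 = (0.534332, 1.475486, 0.458207, -0.322392)
  k4: at (p, q) = (1.080150, -0.778677), (dp/dtau, dq/dtau) = (0.568731, 1.451641); Gamma_ppp = 0.276524, Gamma_ppq = 0.134192, Gamma_pqq = -0.341368, Gamma_qpp = -0.357095, Gamma_qpq = 0.449714, Gamma_qqq = -0.134192; k4 = (0.568731, 1.451641, 0.408332, -0.344280)
  Y <- Y + (h/6)(k1 + 2k2 + 2k3 + k4): p = 1.0803, q = -0.7786, dp/dtau = 0.5688, dq/dtau = 1.4515
step 2:
  k1: at (p, q) = (1.080346, -0.778554), (dp/dtau, dq/dtau) = (0.568750, 1.451472); Gamma_ppp = 0.276493, Gamma_ppq = 0.134197, Gamma_pqq = -0.341355, Gamma_qpp = -0.357074, Gamma_qpq = 0.449695, Gamma_qqq = -0.134197; k1 = (0.568750, 1.451472, 0.408151, -0.344241)
  k2: at (p, q) = (1.123003, -0.669693), (dp/dtau, dq/dtau) = (0.599362, 1.425654); Gamma_ppp = 0.269885, Gamma_ppq = 0.135300, Gamma_pqq = -0.338625, Gamma_qpp = -0.352617, Gamma_qpq = 0.445558, Gamma_qqq = -0.135300; k2 = (0.599362, 1.425654, 0.360078, -0.359776)
  k3: at (p, q) = (1.125299, -0.671629), (dp/dtau, dq/dtau) = (0.595756, 1.424489); Gamma_ppp = 0.269537, Gamma_ppq = 0.135356, Gamma_pqq = -0.338480, Gamma_qpp = -0.352379, Gamma_qpq = 0.445337, Gamma_qqq = -0.135356; k3 = (0.595756, 1.424489, 0.361427, -0.356139)
  k4: at (p, q) = (1.169710, -0.564880), (dp/dtau, dq/dtau) = (0.622964, 1.398051); Gamma_ppp = 0.262951, Gamma_ppq = 0.136389, Gamma_pqq = -0.335684, Gamma_qpp = -0.347847, Gamma_qpq = 0.441076, Gamma_qqq = -0.136389; k4 = (0.622964, 1.398051, 0.316491, -0.366725)
  Y <- Y + (h/6)(k1 + 2k2 + 2k3 + k4): p = 1.1699, q = -0.5648, dp/dtau = 0.6229, dq/dtau = 1.3979


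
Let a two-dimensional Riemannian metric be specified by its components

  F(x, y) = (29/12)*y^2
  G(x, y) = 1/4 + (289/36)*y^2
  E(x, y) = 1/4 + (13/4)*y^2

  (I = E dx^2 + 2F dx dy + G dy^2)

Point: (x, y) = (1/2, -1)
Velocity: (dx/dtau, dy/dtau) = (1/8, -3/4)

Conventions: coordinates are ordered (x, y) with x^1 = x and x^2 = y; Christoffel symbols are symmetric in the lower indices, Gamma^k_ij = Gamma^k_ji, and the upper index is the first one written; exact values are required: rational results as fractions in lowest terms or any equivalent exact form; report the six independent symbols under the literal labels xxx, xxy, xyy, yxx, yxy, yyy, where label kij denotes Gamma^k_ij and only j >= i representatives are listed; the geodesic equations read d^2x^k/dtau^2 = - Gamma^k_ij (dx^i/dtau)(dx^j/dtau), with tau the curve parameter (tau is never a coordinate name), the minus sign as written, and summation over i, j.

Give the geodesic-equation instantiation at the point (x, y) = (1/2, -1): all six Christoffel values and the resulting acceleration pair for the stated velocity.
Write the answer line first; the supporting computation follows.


Answer: Gamma_xxx = -1131/3331, Gamma_xxy = -3874/3331, Gamma_xyy = -8903/9993, Gamma_yxx = 1638/3331, Gamma_yxy = 1131/3331, Gamma_yyy = -2364/3331; accelerations (d^2x/dtau^2, d^2y/dtau^2) = (61479/213184, 48519/106592)

E = 7/2, F = 29/12, G = 149/18 at the point
E_x = 0, E_y = -13/2, F_x = 0, F_y = -29/6, G_x = 0, G_y = -289/18
EG - F^2 = 3331/144;  g^inv = (144/3331) * [[149/18, -29/12], [-29/12, 7/2]]
first-kind symbols [ij,l] = (1/2)(d_i g_jl + d_j g_il - d_l g_ij): [xx,x] = E_x/2 = 0, [xx,y] = F_x - E_y/2 = 13/4, [xy,x] = E_y/2 = -13/4, [xy,y] = G_x/2 = 0, [yy,x] = F_y - G_x/2 = -29/6, [yy,y] = G_y/2 = -289/36
Gamma^x_ij = (G*[ij,x] - F*[ij,y])/(EG - F^2), Gamma^y_ij = (E*[ij,y] - F*[ij,x])/(EG - F^2)
Gamma_xxx = -1131/3331, Gamma_xxy = -3874/3331, Gamma_xyy = -8903/9993, Gamma_yxx = 1638/3331, Gamma_yxy = 1131/3331, Gamma_yyy = -2364/3331
d^2x/dtau^2 = -(Gamma_xxx*(1/8)^2 + 2*Gamma_xxy*(1/8)*(-3/4) + Gamma_xyy*(-3/4)^2) = 61479/213184
d^2y/dtau^2 = -(Gamma_yxx*(1/8)^2 + 2*Gamma_yxy*(1/8)*(-3/4) + Gamma_yyy*(-3/4)^2) = 48519/106592


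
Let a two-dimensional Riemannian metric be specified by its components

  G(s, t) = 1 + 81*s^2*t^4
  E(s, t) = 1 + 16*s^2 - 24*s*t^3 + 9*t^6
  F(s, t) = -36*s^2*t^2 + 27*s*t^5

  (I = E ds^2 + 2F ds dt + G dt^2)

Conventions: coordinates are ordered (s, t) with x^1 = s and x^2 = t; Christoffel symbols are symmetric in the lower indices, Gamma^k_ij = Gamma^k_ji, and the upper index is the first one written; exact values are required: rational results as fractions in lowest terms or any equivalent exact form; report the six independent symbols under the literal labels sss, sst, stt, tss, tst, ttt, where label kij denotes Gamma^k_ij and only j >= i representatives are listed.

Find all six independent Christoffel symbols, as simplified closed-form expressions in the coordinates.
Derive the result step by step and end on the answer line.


E = 1 + 16*s^2 - 24*s*t^3 + 9*t^6; F = -36*s^2*t^2 + 27*s*t^5; G = 1 + 81*s^2*t^4
Gamma^k_ij = (1/2) g^{kl} (d_i g_jl + d_j g_il - d_l g_ij), with g^inv = (1/(EG-F^2)) [[G, -F], [-F, E]]
first partials: E_s = 32*s - 24*t^3, E_t = -72*s*t^2 + 54*t^5, F_s = -72*s*t^2 + 27*t^5, F_t = -72*s^2*t + 135*s*t^4, G_s = 162*s*t^4, G_t = 324*s^2*t^3
D = EG - F^2 = 1 + 16*s^2 - 24*s*t^3 + 9*t^6 + 81*s^2*t^4
expanded: Gamma^s_ss = (G E_s - 2F F_s + F E_t)/(2D), Gamma^s_st = (G E_t - F G_s)/(2D), Gamma^s_tt = (2G F_t - G G_s - F G_t)/(2D), Gamma^t_ss = (2E F_s - E E_t - F E_s)/(2D), Gamma^t_st = (E G_s - F E_t)/(2D), Gamma^t_tt = (E G_t - 2F F_t + F G_s)/(2D); substitute and cancel common factors

Answer: Gamma_sss = (16*s - 12*t^3)/(81*s^2*t^4 + 16*s^2 - 24*s*t^3 + 9*t^6 + 1), Gamma_sst = (-36*s*t^2 + 27*t^5)/(81*s^2*t^4 + 16*s^2 - 24*s*t^3 + 9*t^6 + 1), Gamma_stt = (-72*s^2*t + 54*s*t^4)/(81*s^2*t^4 + 16*s^2 - 24*s*t^3 + 9*t^6 + 1), Gamma_tss = -36*s*t^2/(81*s^2*t^4 + 16*s^2 - 24*s*t^3 + 9*t^6 + 1), Gamma_tst = 81*s*t^4/(81*s^2*t^4 + 16*s^2 - 24*s*t^3 + 9*t^6 + 1), Gamma_ttt = 162*s^2*t^3/(81*s^2*t^4 + 16*s^2 - 24*s*t^3 + 9*t^6 + 1)


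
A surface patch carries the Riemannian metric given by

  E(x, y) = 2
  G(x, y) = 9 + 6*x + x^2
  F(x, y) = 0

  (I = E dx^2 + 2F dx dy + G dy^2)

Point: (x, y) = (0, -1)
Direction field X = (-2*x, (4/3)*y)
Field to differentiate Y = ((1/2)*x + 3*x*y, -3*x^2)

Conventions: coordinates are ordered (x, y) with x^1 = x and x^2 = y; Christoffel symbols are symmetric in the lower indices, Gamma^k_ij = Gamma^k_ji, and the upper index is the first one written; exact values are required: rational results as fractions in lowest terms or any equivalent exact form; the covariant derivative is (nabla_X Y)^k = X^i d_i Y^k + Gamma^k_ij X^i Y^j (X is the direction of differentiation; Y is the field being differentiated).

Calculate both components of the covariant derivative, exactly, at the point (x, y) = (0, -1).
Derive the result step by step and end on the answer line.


E = 2, F = 0, G = 9 at the point
E_x = 0, E_y = 0, F_x = 0, F_y = 0, G_x = 6, G_y = 0
EG - F^2 = 18;  g^inv = (1/18) * [[9, 0], [0, 2]]
first-kind symbols [ij,l] = (1/2)(d_i g_jl + d_j g_il - d_l g_ij): [xx,x] = E_x/2 = 0, [xx,y] = F_x - E_y/2 = 0, [xy,x] = E_y/2 = 0, [xy,y] = G_x/2 = 3, [yy,x] = F_y - G_x/2 = -3, [yy,y] = G_y/2 = 0
Gamma^x_ij = (G*[ij,x] - F*[ij,y])/(EG - F^2), Gamma^y_ij = (E*[ij,y] - F*[ij,x])/(EG - F^2)
Gamma_xxx = 0, Gamma_xxy = 0, Gamma_xyy = -3/2, Gamma_yxx = 0, Gamma_yxy = 1/3, Gamma_yyy = 0
X = (0, -4/3), Y = (0, 0) at the point

Answer: (nabla_X Y)^x = 0, (nabla_X Y)^y = 0


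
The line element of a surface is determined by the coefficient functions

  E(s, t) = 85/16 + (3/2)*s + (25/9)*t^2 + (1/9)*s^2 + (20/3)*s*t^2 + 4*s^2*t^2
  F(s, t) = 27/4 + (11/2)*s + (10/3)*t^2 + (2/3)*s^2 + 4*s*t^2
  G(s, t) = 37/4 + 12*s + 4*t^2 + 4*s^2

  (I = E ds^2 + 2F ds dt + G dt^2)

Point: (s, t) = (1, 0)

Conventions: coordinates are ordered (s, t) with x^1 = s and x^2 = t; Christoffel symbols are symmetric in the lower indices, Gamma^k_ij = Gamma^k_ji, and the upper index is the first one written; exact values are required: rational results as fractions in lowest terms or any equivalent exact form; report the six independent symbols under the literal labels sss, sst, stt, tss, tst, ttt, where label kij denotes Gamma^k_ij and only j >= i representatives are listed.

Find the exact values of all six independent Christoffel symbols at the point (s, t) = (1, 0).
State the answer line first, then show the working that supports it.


Answer: Gamma_sss = -38316/4597, Gamma_sst = -74400/4597, Gamma_stt = -145440/4597, Gamma_tss = 62534/13791, Gamma_tst = 39880/4597, Gamma_ttt = 74400/4597

E = 997/144, F = 155/12, G = 101/4 at the point
E_s = 31/18, E_t = 0, F_s = 41/6, F_t = 0, G_s = 20, G_t = 0
EG - F^2 = 4597/576;  g^inv = (576/4597) * [[101/4, -155/12], [-155/12, 997/144]]
first-kind symbols [ij,l] = (1/2)(d_i g_jl + d_j g_il - d_l g_ij): [ss,s] = E_s/2 = 31/36, [ss,t] = F_s - E_t/2 = 41/6, [st,s] = E_t/2 = 0, [st,t] = G_s/2 = 10, [tt,s] = F_t - G_s/2 = -10, [tt,t] = G_t/2 = 0
Gamma^s_ij = (G*[ij,s] - F*[ij,t])/(EG - F^2), Gamma^t_ij = (E*[ij,t] - F*[ij,s])/(EG - F^2)


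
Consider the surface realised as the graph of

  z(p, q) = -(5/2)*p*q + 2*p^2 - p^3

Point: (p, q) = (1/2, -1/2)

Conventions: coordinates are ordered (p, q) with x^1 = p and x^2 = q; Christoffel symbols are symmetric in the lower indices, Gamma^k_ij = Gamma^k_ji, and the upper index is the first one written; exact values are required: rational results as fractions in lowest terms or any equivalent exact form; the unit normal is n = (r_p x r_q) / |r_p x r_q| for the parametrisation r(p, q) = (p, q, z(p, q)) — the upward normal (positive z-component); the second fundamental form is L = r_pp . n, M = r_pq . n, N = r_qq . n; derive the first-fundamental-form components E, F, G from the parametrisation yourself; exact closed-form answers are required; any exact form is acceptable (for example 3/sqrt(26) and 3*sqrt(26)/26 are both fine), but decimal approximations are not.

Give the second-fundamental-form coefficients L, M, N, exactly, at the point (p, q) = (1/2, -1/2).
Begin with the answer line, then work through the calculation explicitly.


Answer: L = 4*sqrt(141)/141, M = -10*sqrt(141)/141, N = 0

z_p = 5/2, z_q = -5/4, z_pp = 1, z_pq = -5/2, z_qq = 0
E = 29/4, F = -25/8, G = 41/16; answer radicand W^2 = 141/16
unnormalised second-form numerators: l = 1, m = -5/2, n = 0; L = l/sqrt(141/16), and similarly M = m/sqrt(W^2), N = n/sqrt(W^2)


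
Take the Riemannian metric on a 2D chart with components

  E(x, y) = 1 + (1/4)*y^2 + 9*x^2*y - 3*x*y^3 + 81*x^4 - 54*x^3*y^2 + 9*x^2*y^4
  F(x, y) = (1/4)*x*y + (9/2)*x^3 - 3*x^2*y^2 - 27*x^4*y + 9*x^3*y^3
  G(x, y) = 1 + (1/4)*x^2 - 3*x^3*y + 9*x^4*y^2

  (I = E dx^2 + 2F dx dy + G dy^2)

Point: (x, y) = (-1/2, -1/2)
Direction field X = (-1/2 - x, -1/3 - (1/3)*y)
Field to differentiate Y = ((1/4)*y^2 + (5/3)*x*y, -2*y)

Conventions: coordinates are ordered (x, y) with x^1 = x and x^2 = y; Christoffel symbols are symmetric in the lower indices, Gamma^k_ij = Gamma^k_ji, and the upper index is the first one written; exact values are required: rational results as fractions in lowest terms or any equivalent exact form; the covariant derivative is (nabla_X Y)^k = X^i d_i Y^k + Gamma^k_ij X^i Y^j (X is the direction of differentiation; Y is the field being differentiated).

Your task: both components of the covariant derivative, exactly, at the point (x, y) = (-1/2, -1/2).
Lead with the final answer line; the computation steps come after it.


Answer: (nabla_X Y)^x = 1945/7668, (nabla_X Y)^y = 5171/15336

E = 425/64, F = 19/64, G = 65/64 at the point
E_x = -741/16, E_y = -19/4, F_x = -115/32, F_y = -61/32, G_x = -1/4, G_y = -3/16
EG - F^2 = 213/32;  g^inv = (32/213) * [[65/64, -19/64], [-19/64, 425/64]]
first-kind symbols [ij,l] = (1/2)(d_i g_jl + d_j g_il - d_l g_ij): [xx,x] = E_x/2 = -741/32, [xx,y] = F_x - E_y/2 = -39/32, [xy,x] = E_y/2 = -19/8, [xy,y] = G_x/2 = -1/8, [yy,x] = F_y - G_x/2 = -57/32, [yy,y] = G_y/2 = -3/32
Gamma^x_ij = (G*[ij,x] - F*[ij,y])/(EG - F^2), Gamma^y_ij = (E*[ij,y] - F*[ij,x])/(EG - F^2)
Gamma_xxx = -247/71, Gamma_xxy = -76/213, Gamma_xyy = -19/71, Gamma_yxx = -13/71, Gamma_yxy = -4/213, Gamma_yyy = -1/71
X = (0, -1/6), Y = (23/48, 1) at the point


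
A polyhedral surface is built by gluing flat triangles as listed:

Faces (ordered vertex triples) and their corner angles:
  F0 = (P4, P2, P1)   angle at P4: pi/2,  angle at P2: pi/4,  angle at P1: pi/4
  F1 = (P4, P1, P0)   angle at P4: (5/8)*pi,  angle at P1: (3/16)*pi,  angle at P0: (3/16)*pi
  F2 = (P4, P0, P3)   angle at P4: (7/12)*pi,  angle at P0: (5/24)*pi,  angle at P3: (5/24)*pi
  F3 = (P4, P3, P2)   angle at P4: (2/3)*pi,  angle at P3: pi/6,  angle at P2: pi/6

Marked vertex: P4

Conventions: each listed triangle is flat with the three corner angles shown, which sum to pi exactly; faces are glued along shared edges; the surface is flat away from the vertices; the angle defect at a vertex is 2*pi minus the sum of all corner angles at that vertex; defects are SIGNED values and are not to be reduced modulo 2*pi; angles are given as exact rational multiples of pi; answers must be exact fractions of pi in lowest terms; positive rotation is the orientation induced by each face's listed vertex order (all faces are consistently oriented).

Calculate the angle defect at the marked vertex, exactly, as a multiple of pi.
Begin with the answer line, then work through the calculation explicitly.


Answer: defect(P4) = (-3/8)*pi

Sum of corner angles at P4: (19/8)*pi
defect = 2*pi - (19/8)*pi


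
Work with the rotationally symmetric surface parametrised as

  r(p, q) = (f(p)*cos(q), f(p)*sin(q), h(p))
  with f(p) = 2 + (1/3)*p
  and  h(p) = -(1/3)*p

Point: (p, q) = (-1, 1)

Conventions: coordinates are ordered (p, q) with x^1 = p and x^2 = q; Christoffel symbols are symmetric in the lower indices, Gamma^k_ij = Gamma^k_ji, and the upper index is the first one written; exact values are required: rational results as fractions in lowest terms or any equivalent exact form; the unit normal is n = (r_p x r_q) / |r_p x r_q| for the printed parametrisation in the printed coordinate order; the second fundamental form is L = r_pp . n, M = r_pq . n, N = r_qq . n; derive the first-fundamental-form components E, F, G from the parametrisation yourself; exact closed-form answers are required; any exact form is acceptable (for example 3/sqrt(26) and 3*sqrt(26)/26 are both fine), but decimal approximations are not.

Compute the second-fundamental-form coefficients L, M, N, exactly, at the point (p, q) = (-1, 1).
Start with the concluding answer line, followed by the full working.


Answer: L = 0, M = 0, N = -5*sqrt(2)/6

f = 5/3, f' = 1/3, f'' = 0, h' = -1/3, h'' = 0
E = 2/9, F = 0, G = 25/9; answer radicand W^2 = 2/9
unnormalised second-form numerators: l = 0, m = 0, n = -5/9; L = l/sqrt(2/9), and similarly M = m/sqrt(W^2), N = n/sqrt(W^2)


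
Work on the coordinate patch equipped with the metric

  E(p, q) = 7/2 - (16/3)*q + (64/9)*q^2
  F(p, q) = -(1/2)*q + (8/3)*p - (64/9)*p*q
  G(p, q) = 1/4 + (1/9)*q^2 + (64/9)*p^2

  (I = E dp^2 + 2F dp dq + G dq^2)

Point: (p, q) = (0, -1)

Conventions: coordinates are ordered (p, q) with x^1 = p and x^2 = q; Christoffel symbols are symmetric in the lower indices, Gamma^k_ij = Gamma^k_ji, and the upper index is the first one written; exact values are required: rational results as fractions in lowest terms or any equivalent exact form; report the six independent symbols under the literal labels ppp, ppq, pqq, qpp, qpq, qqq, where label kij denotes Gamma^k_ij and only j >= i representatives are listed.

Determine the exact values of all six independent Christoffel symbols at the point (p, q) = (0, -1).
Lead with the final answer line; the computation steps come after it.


Answer: Gamma_ppp = -6336/3569, Gamma_ppq = -2288/3569, Gamma_pqq = -81/3569, Gamma_qpp = 202048/3569, Gamma_qpq = 3168/3569, Gamma_qqq = -986/3569

E = 287/18, F = 1/2, G = 13/36 at the point
E_p = 0, E_q = -176/9, F_p = 88/9, F_q = -1/2, G_p = 0, G_q = -2/9
EG - F^2 = 3569/648;  g^inv = (648/3569) * [[13/36, -1/2], [-1/2, 287/18]]
first-kind symbols [ij,l] = (1/2)(d_i g_jl + d_j g_il - d_l g_ij): [pp,p] = E_p/2 = 0, [pp,q] = F_p - E_q/2 = 176/9, [pq,p] = E_q/2 = -88/9, [pq,q] = G_p/2 = 0, [qq,p] = F_q - G_p/2 = -1/2, [qq,q] = G_q/2 = -1/9
Gamma^p_ij = (G*[ij,p] - F*[ij,q])/(EG - F^2), Gamma^q_ij = (E*[ij,q] - F*[ij,p])/(EG - F^2)


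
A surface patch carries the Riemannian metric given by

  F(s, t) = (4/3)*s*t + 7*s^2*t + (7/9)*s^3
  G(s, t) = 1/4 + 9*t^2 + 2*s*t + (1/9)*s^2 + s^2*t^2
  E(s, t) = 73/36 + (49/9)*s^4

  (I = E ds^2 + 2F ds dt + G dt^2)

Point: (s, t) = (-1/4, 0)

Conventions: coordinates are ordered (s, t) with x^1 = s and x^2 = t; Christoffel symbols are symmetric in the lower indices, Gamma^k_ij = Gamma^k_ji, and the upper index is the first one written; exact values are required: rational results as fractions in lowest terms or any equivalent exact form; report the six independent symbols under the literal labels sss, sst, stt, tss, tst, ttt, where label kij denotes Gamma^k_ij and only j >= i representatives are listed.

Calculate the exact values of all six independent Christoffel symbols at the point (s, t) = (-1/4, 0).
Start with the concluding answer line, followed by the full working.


Answer: Gamma_sss = -3479/43657, Gamma_sst = -28/43657, Gamma_stt = 2560/43657, Gamma_tss = 98455/174628, Gamma_tst = -4721/43657, Gamma_ttt = -42356/43657

E = 4721/2304, F = -7/576, G = 37/144 at the point
E_s = -49/144, E_t = 0, F_s = 7/48, F_t = 5/48, G_s = -1/18, G_t = -1/2
EG - F^2 = 43657/82944;  g^inv = (82944/43657) * [[37/144, 7/576], [7/576, 4721/2304]]
first-kind symbols [ij,l] = (1/2)(d_i g_jl + d_j g_il - d_l g_ij): [ss,s] = E_s/2 = -49/288, [ss,t] = F_s - E_t/2 = 7/48, [st,s] = E_t/2 = 0, [st,t] = G_s/2 = -1/36, [tt,s] = F_t - G_s/2 = 19/144, [tt,t] = G_t/2 = -1/4
Gamma^s_ij = (G*[ij,s] - F*[ij,t])/(EG - F^2), Gamma^t_ij = (E*[ij,t] - F*[ij,s])/(EG - F^2)


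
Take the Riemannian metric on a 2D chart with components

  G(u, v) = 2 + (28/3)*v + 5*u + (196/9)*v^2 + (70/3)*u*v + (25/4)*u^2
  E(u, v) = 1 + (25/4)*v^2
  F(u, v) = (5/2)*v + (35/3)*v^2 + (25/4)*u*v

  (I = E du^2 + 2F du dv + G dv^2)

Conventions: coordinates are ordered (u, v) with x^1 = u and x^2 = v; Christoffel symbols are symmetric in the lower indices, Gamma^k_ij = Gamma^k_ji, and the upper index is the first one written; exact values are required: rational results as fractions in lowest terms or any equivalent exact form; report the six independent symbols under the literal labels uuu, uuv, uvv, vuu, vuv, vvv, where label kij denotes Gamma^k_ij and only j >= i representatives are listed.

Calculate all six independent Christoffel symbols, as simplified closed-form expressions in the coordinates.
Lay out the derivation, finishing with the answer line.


E = 1 + (25/4)*v^2; F = (5/2)*v + (35/3)*v^2 + (25/4)*u*v; G = 2 + (28/3)*v + 5*u + (196/9)*v^2 + (70/3)*u*v + (25/4)*u^2
Gamma^k_ij = (1/2) g^{kl} (d_i g_jl + d_j g_il - d_l g_ij), with g^inv = (1/(EG-F^2)) [[G, -F], [-F, E]]
first partials: E_u = 0, E_v = (25/2)*v, F_u = (25/4)*v, F_v = 5/2 + (70/3)*v + (25/4)*u, G_u = 5 + (70/3)*v + (25/2)*u, G_v = 28/3 + (392/9)*v + (70/3)*u
D = EG - F^2 = 2 + (28/3)*v + 5*u + (1009/36)*v^2 + (70/3)*u*v + (25/4)*u^2
expanded: Gamma^u_uu = (G E_u - 2F F_u + F E_v)/(2D), Gamma^u_uv = (G E_v - F G_u)/(2D), Gamma^u_vv = (2G F_v - G G_u - F G_v)/(2D), Gamma^v_uu = (2E F_u - E E_v - F E_u)/(2D), Gamma^v_uv = (E G_u - F E_v)/(2D), Gamma^v_vv = (E G_v - 2F F_v + F G_u)/(2D); substitute and cancel common factors

Answer: Gamma_uuu = 0, Gamma_uuv = 225*v/(225*u^2 + 840*u*v + 180*u + 1009*v^2 + 336*v + 72), Gamma_uvv = 420*v/(225*u^2 + 840*u*v + 180*u + 1009*v^2 + 336*v + 72), Gamma_vuu = 0, Gamma_vuv = (225*u + 420*v + 90)/(225*u^2 + 840*u*v + 180*u + 1009*v^2 + 336*v + 72), Gamma_vvv = (420*u + 784*v + 168)/(225*u^2 + 840*u*v + 180*u + 1009*v^2 + 336*v + 72)


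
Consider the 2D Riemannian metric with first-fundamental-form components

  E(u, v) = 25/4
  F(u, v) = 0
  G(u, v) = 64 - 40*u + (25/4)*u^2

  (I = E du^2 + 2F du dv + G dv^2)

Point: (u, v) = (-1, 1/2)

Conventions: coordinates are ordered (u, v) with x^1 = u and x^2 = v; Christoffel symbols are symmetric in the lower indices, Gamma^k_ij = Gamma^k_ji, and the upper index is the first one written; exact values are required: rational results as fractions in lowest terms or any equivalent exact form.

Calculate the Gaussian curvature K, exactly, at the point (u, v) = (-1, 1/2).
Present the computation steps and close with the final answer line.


E = 25/4, F = 0, G = 441/4, EG - F^2 = 11025/16 at the point
E_u = 0, E_v = 0, F_u = 0, F_v = 0, G_u = -105/2, G_v = 0
E_vv = 0, F_uv = 0, G_uu = 25/2
Compute both Brioschi determinants and normalise by (EG - F^2)^2.
M1 = [[-E_vv/2 + F_uv - G_uu/2, E_u/2, F_u - E_v/2], [F_v - G_u/2, E, F], [G_v/2, F, G]] = [[-25/4, 0, 0], [105/4, 25/4, 0], [0, 0, 441/4]]; det M1 = -275625/64
M2 = [[0, E_v/2, G_u/2], [E_v/2, E, F], [G_u/2, F, G]] = [[0, 0, -105/4], [0, 25/4, 0], [-105/4, 0, 441/4]]; det M2 = -275625/64
det M1 - det M2 = 0; K = 0 / (11025/16)^2 = 0

Answer: K = 0


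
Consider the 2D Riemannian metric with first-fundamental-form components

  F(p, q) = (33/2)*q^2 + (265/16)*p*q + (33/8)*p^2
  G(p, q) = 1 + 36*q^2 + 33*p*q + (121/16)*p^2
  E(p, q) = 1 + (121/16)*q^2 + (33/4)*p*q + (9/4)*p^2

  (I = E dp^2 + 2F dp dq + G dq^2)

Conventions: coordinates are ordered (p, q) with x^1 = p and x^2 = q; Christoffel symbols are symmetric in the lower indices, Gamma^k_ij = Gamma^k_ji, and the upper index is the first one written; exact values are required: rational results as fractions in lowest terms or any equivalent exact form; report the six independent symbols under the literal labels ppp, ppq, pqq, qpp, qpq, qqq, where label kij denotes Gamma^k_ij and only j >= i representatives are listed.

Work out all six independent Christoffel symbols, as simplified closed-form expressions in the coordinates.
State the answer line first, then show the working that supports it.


Answer: Gamma_ppp = (36*p + 66*q)/(157*p^2 + 660*p*q + 697*q^2 + 16), Gamma_ppq = (66*p + 121*q)/(157*p^2 + 660*p*q + 697*q^2 + 16), Gamma_pqq = (144*p + 264*q)/(157*p^2 + 660*p*q + 697*q^2 + 16), Gamma_qpp = (66*p + 144*q)/(157*p^2 + 660*p*q + 697*q^2 + 16), Gamma_qpq = (121*p + 264*q)/(157*p^2 + 660*p*q + 697*q^2 + 16), Gamma_qqq = (264*p + 576*q)/(157*p^2 + 660*p*q + 697*q^2 + 16)

E = 1 + (121/16)*q^2 + (33/4)*p*q + (9/4)*p^2; F = (33/2)*q^2 + (265/16)*p*q + (33/8)*p^2; G = 1 + 36*q^2 + 33*p*q + (121/16)*p^2
Gamma^k_ij = (1/2) g^{kl} (d_i g_jl + d_j g_il - d_l g_ij), with g^inv = (1/(EG-F^2)) [[G, -F], [-F, E]]
first partials: E_p = (33/4)*q + (9/2)*p, E_q = (121/8)*q + (33/4)*p, F_p = (265/16)*q + (33/4)*p, F_q = 33*q + (265/16)*p, G_p = 33*q + (121/8)*p, G_q = 72*q + 33*p
D = EG - F^2 = 1 + (697/16)*q^2 + (165/4)*p*q + (157/16)*p^2
expanded: Gamma^p_pp = (G E_p - 2F F_p + F E_q)/(2D), Gamma^p_pq = (G E_q - F G_p)/(2D), Gamma^p_qq = (2G F_q - G G_p - F G_q)/(2D), Gamma^q_pp = (2E F_p - E E_q - F E_p)/(2D), Gamma^q_pq = (E G_p - F E_q)/(2D), Gamma^q_qq = (E G_q - 2F F_q + F G_p)/(2D); substitute and cancel common factors


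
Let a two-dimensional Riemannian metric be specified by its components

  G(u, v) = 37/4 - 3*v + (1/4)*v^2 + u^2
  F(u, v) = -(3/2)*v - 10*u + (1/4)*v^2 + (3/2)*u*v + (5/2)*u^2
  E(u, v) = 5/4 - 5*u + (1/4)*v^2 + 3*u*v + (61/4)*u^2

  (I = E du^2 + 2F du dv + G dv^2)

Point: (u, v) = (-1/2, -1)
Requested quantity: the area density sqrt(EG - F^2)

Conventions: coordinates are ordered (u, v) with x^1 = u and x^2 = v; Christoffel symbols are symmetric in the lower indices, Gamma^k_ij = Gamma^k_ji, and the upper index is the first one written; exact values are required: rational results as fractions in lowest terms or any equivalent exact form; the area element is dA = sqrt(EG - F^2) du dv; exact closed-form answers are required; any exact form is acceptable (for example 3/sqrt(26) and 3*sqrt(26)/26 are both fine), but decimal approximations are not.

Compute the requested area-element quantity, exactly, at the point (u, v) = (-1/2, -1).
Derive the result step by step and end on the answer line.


E = 149/16, F = 65/8, G = 51/4; EG - F^2 = 1687/32

Answer: sqrt(EG - F^2) = sqrt(3374)/8


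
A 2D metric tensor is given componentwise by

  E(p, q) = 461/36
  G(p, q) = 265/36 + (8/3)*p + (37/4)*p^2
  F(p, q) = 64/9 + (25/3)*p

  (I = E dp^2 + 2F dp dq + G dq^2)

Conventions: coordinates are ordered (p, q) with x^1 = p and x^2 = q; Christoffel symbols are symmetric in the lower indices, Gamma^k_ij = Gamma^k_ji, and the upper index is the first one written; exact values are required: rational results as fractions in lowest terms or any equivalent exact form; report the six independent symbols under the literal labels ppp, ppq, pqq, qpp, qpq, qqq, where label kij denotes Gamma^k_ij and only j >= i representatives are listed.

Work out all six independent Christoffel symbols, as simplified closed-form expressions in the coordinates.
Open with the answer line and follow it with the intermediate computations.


Answer: Gamma_ppp = (-90000*p - 76800)/(63513*p^2 - 109344*p + 56629), Gamma_ppq = (-99900*p^2 - 99648*p - 12288)/(63513*p^2 - 109344*p + 56629), Gamma_pqq = (-110889*p^3 - 47952*p^2 - 92853*p - 12720)/(63513*p^2 - 109344*p + 56629), Gamma_qpp = 138300/(63513*p^2 - 109344*p + 56629), Gamma_qpq = (153513*p + 22128)/(63513*p^2 - 109344*p + 56629), Gamma_qqq = (99900*p^2 + 99648*p + 12288)/(63513*p^2 - 109344*p + 56629)

E = 461/36; F = 64/9 + (25/3)*p; G = 265/36 + (8/3)*p + (37/4)*p^2
Gamma^k_ij = (1/2) g^{kl} (d_i g_jl + d_j g_il - d_l g_ij), with g^inv = (1/(EG-F^2)) [[G, -F], [-F, E]]
first partials: E_p = 0, E_q = 0, F_p = 25/3, F_q = 0, G_p = 8/3 + (37/2)*p, G_q = 0
D = EG - F^2 = 56629/1296 - (2278/27)*p + (7057/144)*p^2
expanded: Gamma^p_pp = (G E_p - 2F F_p + F E_q)/(2D), Gamma^p_pq = (G E_q - F G_p)/(2D), Gamma^p_qq = (2G F_q - G G_p - F G_q)/(2D), Gamma^q_pp = (2E F_p - E E_q - F E_p)/(2D), Gamma^q_pq = (E G_p - F E_q)/(2D), Gamma^q_qq = (E G_q - 2F F_q + F G_p)/(2D); substitute and cancel common factors


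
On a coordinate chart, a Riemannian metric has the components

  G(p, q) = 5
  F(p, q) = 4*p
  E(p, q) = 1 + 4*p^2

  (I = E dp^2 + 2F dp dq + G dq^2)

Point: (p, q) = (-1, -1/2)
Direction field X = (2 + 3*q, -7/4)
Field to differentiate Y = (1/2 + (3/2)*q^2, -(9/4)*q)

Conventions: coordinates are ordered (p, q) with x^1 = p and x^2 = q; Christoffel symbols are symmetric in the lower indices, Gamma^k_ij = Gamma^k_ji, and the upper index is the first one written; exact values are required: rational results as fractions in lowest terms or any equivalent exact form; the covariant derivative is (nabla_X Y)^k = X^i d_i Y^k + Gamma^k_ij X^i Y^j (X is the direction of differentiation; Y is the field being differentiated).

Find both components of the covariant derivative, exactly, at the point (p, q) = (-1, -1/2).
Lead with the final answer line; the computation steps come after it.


Answer: (nabla_X Y)^p = 175/72, (nabla_X Y)^q = 595/144

E = 5, F = -4, G = 5 at the point
E_p = -8, E_q = 0, F_p = 4, F_q = 0, G_p = 0, G_q = 0
EG - F^2 = 9;  g^inv = (1/9) * [[5, 4], [4, 5]]
first-kind symbols [ij,l] = (1/2)(d_i g_jl + d_j g_il - d_l g_ij): [pp,p] = E_p/2 = -4, [pp,q] = F_p - E_q/2 = 4, [pq,p] = E_q/2 = 0, [pq,q] = G_p/2 = 0, [qq,p] = F_q - G_p/2 = 0, [qq,q] = G_q/2 = 0
Gamma^p_ij = (G*[ij,p] - F*[ij,q])/(EG - F^2), Gamma^q_ij = (E*[ij,q] - F*[ij,p])/(EG - F^2)
Gamma_ppp = -4/9, Gamma_ppq = 0, Gamma_pqq = 0, Gamma_qpp = 4/9, Gamma_qpq = 0, Gamma_qqq = 0
X = (1/2, -7/4), Y = (7/8, 9/8) at the point


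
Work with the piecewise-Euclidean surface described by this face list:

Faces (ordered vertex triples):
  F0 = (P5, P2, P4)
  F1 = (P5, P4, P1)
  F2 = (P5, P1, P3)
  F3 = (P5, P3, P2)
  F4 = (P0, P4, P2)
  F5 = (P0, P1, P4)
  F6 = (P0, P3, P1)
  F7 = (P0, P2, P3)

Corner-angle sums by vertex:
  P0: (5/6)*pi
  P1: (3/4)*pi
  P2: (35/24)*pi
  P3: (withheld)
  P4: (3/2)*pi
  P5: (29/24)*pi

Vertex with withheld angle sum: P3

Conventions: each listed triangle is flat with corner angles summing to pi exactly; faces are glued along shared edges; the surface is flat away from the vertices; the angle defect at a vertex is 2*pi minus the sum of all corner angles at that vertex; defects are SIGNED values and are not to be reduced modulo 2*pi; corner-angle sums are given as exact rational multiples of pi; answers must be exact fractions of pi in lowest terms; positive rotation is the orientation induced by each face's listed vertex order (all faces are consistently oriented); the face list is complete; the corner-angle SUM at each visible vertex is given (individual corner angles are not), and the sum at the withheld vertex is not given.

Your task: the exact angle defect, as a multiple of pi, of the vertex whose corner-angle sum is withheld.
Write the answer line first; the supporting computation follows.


Answer: defect(P3) = -pi/4

V = 6, E = 12, F = 8; chi = V - E + F = 2
Gauss-Bonnet: total defect = 2*pi*chi = 4*pi; visible defects sum to (17/4)*pi


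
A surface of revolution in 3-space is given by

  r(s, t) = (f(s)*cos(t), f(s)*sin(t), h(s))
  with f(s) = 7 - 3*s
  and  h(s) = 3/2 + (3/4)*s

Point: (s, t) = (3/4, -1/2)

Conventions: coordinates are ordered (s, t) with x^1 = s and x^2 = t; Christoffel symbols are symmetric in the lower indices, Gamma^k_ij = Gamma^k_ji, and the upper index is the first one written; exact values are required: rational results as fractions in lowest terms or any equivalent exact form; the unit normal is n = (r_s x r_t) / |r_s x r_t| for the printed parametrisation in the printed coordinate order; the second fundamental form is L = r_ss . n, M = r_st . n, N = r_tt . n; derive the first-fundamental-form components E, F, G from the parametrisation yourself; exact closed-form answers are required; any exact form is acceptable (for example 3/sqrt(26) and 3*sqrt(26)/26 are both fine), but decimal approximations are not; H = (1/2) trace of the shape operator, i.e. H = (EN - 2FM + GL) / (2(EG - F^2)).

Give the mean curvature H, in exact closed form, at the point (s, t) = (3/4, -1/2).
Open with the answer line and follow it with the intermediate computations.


Answer: H = 2*sqrt(17)/323

f = 19/4, f' = -3, f'' = 0, h' = 3/4, h'' = 0
E = 153/16, F = 0, G = 361/16; answer radicand W^2 = 153/16
unnormalised second-form numerators: l = 0, m = 0, n = 57/16; L = l/sqrt(153/16), and similarly M = m/sqrt(W^2), N = n/sqrt(W^2)
H = (E*n - 2*F*m + G*l) / (2*(EG - F^2)*sqrt(W^2)); E*n - 2*F*m + G*l = 8721/256, EG - F^2 = 55233/256, so H = (3/38)/sqrt(153/16)


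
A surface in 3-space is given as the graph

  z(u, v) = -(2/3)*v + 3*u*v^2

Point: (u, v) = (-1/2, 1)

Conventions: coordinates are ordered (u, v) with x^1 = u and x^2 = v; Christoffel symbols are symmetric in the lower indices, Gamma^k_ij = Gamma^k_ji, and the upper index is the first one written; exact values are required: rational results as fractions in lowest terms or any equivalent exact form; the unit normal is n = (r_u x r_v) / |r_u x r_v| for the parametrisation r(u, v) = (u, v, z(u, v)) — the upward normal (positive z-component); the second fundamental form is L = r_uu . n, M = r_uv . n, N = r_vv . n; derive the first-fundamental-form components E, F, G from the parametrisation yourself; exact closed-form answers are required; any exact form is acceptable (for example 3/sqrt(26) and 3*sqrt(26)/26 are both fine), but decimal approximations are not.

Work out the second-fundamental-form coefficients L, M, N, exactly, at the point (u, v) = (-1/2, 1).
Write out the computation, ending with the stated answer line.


z_u = 3, z_v = -11/3, z_uu = 0, z_uv = 6, z_vv = -3
E = 10, F = -11, G = 130/9; answer radicand W^2 = 211/9
unnormalised second-form numerators: l = 0, m = 6, n = -3; L = l/sqrt(211/9), and similarly M = m/sqrt(W^2), N = n/sqrt(W^2)

Answer: L = 0, M = 18*sqrt(211)/211, N = -9*sqrt(211)/211


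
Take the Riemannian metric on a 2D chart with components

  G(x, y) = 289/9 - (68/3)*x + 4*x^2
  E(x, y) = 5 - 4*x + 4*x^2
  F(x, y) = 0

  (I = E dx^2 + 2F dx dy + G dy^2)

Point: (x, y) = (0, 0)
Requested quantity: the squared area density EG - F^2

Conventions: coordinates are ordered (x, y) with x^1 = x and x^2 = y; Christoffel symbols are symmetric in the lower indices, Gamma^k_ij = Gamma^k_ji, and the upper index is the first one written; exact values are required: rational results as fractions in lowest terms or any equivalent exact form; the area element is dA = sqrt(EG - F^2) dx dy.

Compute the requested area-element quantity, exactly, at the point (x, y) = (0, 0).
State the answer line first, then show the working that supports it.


Answer: EG - F^2 = 1445/9

E = 5, F = 0, G = 289/9; EG - F^2 = 1445/9


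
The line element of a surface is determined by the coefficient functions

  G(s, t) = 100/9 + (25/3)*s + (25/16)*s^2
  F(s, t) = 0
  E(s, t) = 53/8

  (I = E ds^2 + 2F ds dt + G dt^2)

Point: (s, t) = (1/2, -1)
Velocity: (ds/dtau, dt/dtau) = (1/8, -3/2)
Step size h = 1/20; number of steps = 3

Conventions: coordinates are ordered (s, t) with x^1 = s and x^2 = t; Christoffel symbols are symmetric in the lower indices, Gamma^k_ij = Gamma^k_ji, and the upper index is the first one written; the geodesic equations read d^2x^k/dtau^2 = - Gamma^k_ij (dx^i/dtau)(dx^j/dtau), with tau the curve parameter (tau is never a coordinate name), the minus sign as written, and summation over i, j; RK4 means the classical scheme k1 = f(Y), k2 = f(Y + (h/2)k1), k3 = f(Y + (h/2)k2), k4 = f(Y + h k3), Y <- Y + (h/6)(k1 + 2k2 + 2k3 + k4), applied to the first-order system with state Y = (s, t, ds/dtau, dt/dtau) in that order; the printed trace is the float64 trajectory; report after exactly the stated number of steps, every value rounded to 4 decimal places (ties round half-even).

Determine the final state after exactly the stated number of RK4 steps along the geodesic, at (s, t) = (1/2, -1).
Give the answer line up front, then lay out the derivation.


Answer: s = 0.5375, t = -1.2228, ds/dtau = 0.3734, dt/dtau = -1.4651

f(Y) = (ds/dtau, dt/dtau, -Gamma^s_ij Y'^i Y'^j, -Gamma^t_ij Y'^i Y'^j) with the Gammas evaluated at the stage position; h = 0.050000; intermediate values shown to 6 dp
step 0: s = 0.5000, t = -1.0000, ds/dtau = 0.1250, dt/dtau = -1.5000
step 1:
  k1: at (s, t) = (0.500000, -1.000000), (ds/dtau, dt/dtau) = (0.125000, -1.500000); Gamma_sss = 0.000000, Gamma_sst = 0.000000, Gamma_stt = -0.746855, Gamma_tss = 0.000000, Gamma_tst = 0.315789, Gamma_ttt = 0.000000; k1 = (0.125000, -1.500000, 1.680425, 0.118421)
  k2: at (s, t) = (0.503125, -1.037500), (ds/dtau, dt/dtau) = (0.167011, -1.497039); Gamma_sss = 0.000000, Gamma_sst = 0.000000, Gamma_stt = -0.747592, Gamma_tss = 0.000000, Gamma_tst = 0.315478, Gamma_ttt = 0.000000; k2 = (0.167011, -1.497039, 1.675450, 0.157753)
  k3: at (s, t) = (0.504175, -1.037426), (ds/dtau, dt/dtau) = (0.166886, -1.496056); Gamma_sss = 0.000000, Gamma_sst = 0.000000, Gamma_stt = -0.747840, Gamma_tss = 0.000000, Gamma_tst = 0.315374, Gamma_ttt = 0.000000; k3 = (0.166886, -1.496056, 1.673804, 0.157479)
  k4: at (s, t) = (0.508344, -1.074803), (ds/dtau, dt/dtau) = (0.208690, -1.492126); Gamma_sss = 0.000000, Gamma_sst = 0.000000, Gamma_stt = -0.748823, Gamma_tss = 0.000000, Gamma_tst = 0.314960, Gamma_ttt = 0.000000; k4 = (0.208690, -1.492126, 1.667210, 0.196152)
  Y <- Y + (h/6)(k1 + 2k2 + 2k3 + k4): s = 0.5083, t = -1.0748, ds/dtau = 0.2087, dt/dtau = -1.4921
step 2:
  k1: at (s, t) = (0.508346, -1.074819), (ds/dtau, dt/dtau) = (0.208718, -1.492125); Gamma_sss = 0.000000, Gamma_sst = 0.000000, Gamma_stt = -0.748824, Gamma_tss = 0.000000, Gamma_tst = 0.314959, Gamma_ttt = 0.000000; k1 = (0.208718, -1.492125, 1.667208, 0.196178)
  k2: at (s, t) = (0.513564, -1.112122), (ds/dtau, dt/dtau) = (0.250398, -1.487220); Gamma_sss = 0.000000, Gamma_sst = 0.000000, Gamma_stt = -0.750054, Gamma_tss = 0.000000, Gamma_tst = 0.314443, Gamma_ttt = 0.000000; k2 = (0.250398, -1.487220, 1.658988, 0.234195)
  k3: at (s, t) = (0.514606, -1.112000), (ds/dtau, dt/dtau) = (0.250193, -1.486270); Gamma_sss = 0.000000, Gamma_sst = 0.000000, Gamma_stt = -0.750300, Gamma_tss = 0.000000, Gamma_tst = 0.314340, Gamma_ttt = 0.000000; k3 = (0.250193, -1.486270, 1.657411, 0.233777)
  k4: at (s, t) = (0.520855, -1.149133), (ds/dtau, dt/dtau) = (0.291588, -1.480436); Gamma_sss = 0.000000, Gamma_sst = 0.000000, Gamma_stt = -0.751774, Gamma_tss = 0.000000, Gamma_tst = 0.313723, Gamma_ttt = 0.000000; k4 = (0.291588, -1.480436, 1.647656, 0.270855)
  Y <- Y + (h/6)(k1 + 2k2 + 2k3 + k4): s = 0.5209, t = -1.1491, ds/dtau = 0.2916, dt/dtau = -1.4804
step 3:
  k1: at (s, t) = (0.520858, -1.149149), (ds/dtau, dt/dtau) = (0.291615, -1.480433); Gamma_sss = 0.000000, Gamma_sst = 0.000000, Gamma_stt = -0.751775, Gamma_tss = 0.000000, Gamma_tst = 0.313723, Gamma_ttt = 0.000000; k1 = (0.291615, -1.480433, 1.647652, 0.270879)
  k2: at (s, t) = (0.528148, -1.186160), (ds/dtau, dt/dtau) = (0.332806, -1.473661); Gamma_sss = 0.000000, Gamma_sst = 0.000000, Gamma_stt = -0.753494, Gamma_tss = 0.000000, Gamma_tst = 0.313007, Gamma_ttt = 0.000000; k2 = (0.332806, -1.473661, 1.636346, 0.307025)
  k3: at (s, t) = (0.529178, -1.185990), (ds/dtau, dt/dtau) = (0.332524, -1.472758); Gamma_sss = 0.000000, Gamma_sst = 0.000000, Gamma_stt = -0.753737, Gamma_tss = 0.000000, Gamma_tst = 0.312906, Gamma_ttt = 0.000000; k3 = (0.332524, -1.472758, 1.634867, 0.306477)
  k4: at (s, t) = (0.537484, -1.222787), (ds/dtau, dt/dtau) = (0.373358, -1.465109); Gamma_sss = 0.000000, Gamma_sst = 0.000000, Gamma_stt = -0.755696, Gamma_tss = 0.000000, Gamma_tst = 0.312095, Gamma_ttt = 0.000000; k4 = (0.373358, -1.465109, 1.622136, 0.341439)
  Y <- Y + (h/6)(k1 + 2k2 + 2k3 + k4): s = 0.5375, t = -1.2228, ds/dtau = 0.3734, dt/dtau = -1.4651
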